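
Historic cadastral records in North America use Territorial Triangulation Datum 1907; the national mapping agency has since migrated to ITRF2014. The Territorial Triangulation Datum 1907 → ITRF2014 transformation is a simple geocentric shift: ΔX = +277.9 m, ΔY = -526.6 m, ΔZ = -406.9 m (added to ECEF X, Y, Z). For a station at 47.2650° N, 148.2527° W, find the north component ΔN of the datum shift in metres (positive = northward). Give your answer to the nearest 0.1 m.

At φ = 47.2650°, λ = -148.2527°: sin φ = 0.734500, cos φ = 0.678608, sin λ = -0.526174, cos λ = -0.850377.
ΔN = −sin φ cos λ·ΔX − sin φ sin λ·ΔY + cos φ·ΔZ = −(0.734500)(-0.850377)(277.9) − (0.734500)(-0.526174)(-526.6) + (0.678608)(-406.9) = -306.07 m.

ΔN = -306.1 m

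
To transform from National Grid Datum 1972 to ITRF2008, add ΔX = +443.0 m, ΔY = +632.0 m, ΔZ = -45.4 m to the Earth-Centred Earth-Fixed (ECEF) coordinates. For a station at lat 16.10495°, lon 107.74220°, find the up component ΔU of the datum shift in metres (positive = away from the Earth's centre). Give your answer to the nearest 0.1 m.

ΔU = 436.0 m

At φ = 16.10495°, λ = 107.74220°: sin φ = 0.277398, cos φ = 0.960755, sin λ = 0.952437, cos λ = -0.304735.
ΔU = cos φ cos λ·ΔX + cos φ sin λ·ΔY + sin φ·ΔZ = (0.960755)(-0.304735)(443.0) + (0.960755)(0.952437)(632.0) + (0.277398)(-45.4) = 436.02 m.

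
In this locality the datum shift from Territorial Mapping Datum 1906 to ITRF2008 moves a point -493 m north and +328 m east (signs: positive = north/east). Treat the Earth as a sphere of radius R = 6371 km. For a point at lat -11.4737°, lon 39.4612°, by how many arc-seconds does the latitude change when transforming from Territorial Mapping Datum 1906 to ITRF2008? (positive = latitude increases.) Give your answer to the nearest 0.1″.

Δφ = -16.0″

On a sphere of radius R, 1 rad of latitude = R, so Δφ = ΔN / R = -493.0 / 6371000 = -7.7382e-05 rad = -15.961″.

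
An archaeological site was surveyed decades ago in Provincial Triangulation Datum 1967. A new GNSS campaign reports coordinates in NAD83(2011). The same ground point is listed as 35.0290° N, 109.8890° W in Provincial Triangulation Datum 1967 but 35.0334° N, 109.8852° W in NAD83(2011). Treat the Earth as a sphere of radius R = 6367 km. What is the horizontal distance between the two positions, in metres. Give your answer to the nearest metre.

599 m

Δφ = 35.0334° − 35.0290° = +0.0044°; Δλ = -109.8852° − -109.8890° = +0.0038°.
1° along a meridian = πR/180 = 111125 m.
ΔN = Δφ × 111125 = 489.0 m; ΔE = Δλ × 111125 × cos(35.0290°) = +0.0038 × 111125 × 0.818862 = 345.8 m.
Distance = √(ΔE² + ΔN²) = √(345.8² + 489.0²) = 598.9 m.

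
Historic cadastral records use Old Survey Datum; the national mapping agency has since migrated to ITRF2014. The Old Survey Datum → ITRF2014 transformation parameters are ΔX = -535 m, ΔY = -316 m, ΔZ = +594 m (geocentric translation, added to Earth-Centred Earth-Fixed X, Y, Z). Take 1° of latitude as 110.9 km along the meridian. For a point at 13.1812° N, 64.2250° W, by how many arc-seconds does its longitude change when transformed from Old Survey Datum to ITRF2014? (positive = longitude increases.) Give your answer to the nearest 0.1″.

sin φ = 0.228031, cos φ = 0.973654, sin λ = -0.900509, cos λ = 0.434838.
East component: ΔE = −sin λ·ΔX + cos λ·ΔY = −(-0.900509)(-535) + (0.434838)(-316) = -619.18 m.
1° of latitude spans 110900 m; at latitude φ, 1° of longitude spans that × cos φ = 107978.2 m, so Δλ = -619.18 / 107978.2 × 3600 = -20.644″.

Δλ = -20.6″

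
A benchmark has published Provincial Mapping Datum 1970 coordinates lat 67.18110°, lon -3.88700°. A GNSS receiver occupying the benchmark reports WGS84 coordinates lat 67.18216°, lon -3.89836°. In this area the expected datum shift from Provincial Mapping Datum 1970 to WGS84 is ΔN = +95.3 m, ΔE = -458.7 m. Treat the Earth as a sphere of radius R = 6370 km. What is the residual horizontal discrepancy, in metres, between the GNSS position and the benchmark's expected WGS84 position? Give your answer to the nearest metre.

Observed coordinate differences: Δφ = +0.00106°, Δλ = -0.01136°.
Converting to metres (1° lat = 111177 m, cos φ = 0.387820): observed ΔN = 117.8 m, observed ΔE = -489.8 m.
Subtracting the expected shift leaves a residual of 117.8 − (95.3) = 22.5 m north and -489.8 − (-458.7) = -31.1 m east.
Residual distance = √(22.5² + (-31.1)²) = 38.4 m.

38 m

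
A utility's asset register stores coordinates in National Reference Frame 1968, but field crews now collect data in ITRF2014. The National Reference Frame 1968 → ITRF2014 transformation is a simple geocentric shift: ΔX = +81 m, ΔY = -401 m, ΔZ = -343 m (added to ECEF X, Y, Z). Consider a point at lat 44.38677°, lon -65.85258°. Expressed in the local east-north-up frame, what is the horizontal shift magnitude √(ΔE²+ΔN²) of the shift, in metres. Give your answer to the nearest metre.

At φ = 44.38677°, λ = -65.85258°: sin φ = 0.699498, cos φ = 0.714634, sin λ = -0.912496, cos λ = 0.409086.
ΔE = −sin λ·ΔX + cos λ·ΔY = −(-0.912496)·(81) + (0.409086)·(-401) = -90.13 m.
ΔN = −sin φ cos λ·ΔX − sin φ sin λ·ΔY + cos φ·ΔZ = −(0.699498)(0.409086)(81) − (0.699498)(-0.912496)(-401) + (0.714634)(-343) = -524.25 m.
Horizontal magnitude = √(ΔE² + ΔN²) = √((-90.13)² + (-524.25)²) = 531.94 m.

532 m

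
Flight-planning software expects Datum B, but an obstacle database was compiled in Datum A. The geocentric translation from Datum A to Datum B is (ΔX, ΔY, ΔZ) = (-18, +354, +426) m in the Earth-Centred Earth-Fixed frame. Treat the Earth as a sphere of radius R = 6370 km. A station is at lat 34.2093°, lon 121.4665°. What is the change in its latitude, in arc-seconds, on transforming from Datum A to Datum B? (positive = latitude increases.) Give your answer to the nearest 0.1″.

sin φ = 0.562218, cos φ = 0.826989, sin λ = 0.852946, cos λ = -0.522000.
North component: ΔN = −sin φ cos λ·ΔX − sin φ sin λ·ΔY + cos φ·ΔZ = −(0.562218)(-0.522000)(-18) − (0.562218)(0.852946)(354) + (0.826989)(426) = 177.26 m.
1° of latitude spans πR/180 = 111177 m, so Δφ = 177.26 / 111177 × 3600 = 5.740″.

Δφ = 5.7″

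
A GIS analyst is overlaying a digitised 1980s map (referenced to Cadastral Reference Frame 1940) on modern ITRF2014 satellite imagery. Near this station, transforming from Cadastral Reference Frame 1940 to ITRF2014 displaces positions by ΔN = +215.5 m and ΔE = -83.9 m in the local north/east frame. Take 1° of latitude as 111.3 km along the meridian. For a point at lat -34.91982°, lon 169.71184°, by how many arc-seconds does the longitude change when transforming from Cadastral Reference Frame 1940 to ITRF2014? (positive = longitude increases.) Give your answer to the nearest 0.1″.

Δλ = -3.3″

At latitude -34.91982°, cos φ = 0.819954.
1° of longitude at this latitude = 111.3 × cos φ = 91.26 km, so Δλ = -83.9 / 91260.9 = -0.0009193° = -3.310″.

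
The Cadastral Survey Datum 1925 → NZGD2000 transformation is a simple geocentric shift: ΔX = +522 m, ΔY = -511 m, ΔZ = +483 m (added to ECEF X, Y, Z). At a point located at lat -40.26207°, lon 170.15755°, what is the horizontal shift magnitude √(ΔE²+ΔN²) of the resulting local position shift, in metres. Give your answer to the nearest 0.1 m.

414.7 m

The local east axis at (φ, λ) is (−sin λ, cos λ, 0), so ΔE = −sin(170.15755°)·522 + cos(170.15755°)·(-511) = 414.25 m.
The local north axis is (−sin φ cos λ, −sin φ sin λ, cos φ), giving ΔN = -332.395 − 56.453 + 368.576 = -20.27 m.
Horizontal magnitude = √(ΔE² + ΔN²) = √(414.25² + (-20.27)²) = 414.74 m.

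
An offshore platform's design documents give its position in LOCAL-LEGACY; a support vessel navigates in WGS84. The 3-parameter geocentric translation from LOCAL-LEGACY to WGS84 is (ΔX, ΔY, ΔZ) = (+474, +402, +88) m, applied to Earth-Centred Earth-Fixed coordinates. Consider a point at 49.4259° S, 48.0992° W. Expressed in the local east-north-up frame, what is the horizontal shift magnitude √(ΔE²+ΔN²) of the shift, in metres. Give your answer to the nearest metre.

625 m

At φ = -49.4259°, λ = -48.0992°: sin φ = -0.759565, cos φ = 0.650431, sin λ = -0.744302, cos λ = 0.667843.
ΔE = −sin λ·ΔX + cos λ·ΔY = −(-0.744302)·(474) + (0.667843)·(402) = 621.27 m.
ΔN = −sin φ cos λ·ΔX − sin φ sin λ·ΔY + cos φ·ΔZ = −(-0.759565)(0.667843)(474) − (-0.759565)(-0.744302)(402) + (0.650431)(88) = 70.41 m.
Horizontal magnitude = √(ΔE² + ΔN²) = √(621.27² + 70.41²) = 625.25 m.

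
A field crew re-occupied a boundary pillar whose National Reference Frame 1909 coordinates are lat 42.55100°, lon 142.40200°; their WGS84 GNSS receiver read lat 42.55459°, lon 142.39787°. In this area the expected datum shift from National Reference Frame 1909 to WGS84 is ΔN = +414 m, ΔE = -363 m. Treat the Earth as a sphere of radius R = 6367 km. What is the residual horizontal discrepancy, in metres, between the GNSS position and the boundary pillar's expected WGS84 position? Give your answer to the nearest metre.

Observed coordinate differences: Δφ = +0.00359°, Δλ = -0.00413°.
Converting to metres (1° lat = 111125 m, cos φ = 0.736676): observed ΔN = 398.9 m, observed ΔE = -338.1 m.
Subtracting the expected shift leaves a residual of 398.9 − (414) = -15.1 m north and -338.1 − (-363) = 24.9 m east.
Residual distance = √((-15.1)² + 24.9²) = 29.1 m.

29 m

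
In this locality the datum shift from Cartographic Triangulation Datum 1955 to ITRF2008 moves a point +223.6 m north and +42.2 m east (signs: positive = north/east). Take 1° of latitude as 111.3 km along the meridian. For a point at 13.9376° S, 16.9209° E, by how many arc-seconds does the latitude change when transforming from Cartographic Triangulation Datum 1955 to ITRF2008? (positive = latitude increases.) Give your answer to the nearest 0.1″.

Δφ = 7.2″

1° of latitude = 111.3 km, so Δφ = 223.6 / 111300 = 0.0020090° = 7.232″.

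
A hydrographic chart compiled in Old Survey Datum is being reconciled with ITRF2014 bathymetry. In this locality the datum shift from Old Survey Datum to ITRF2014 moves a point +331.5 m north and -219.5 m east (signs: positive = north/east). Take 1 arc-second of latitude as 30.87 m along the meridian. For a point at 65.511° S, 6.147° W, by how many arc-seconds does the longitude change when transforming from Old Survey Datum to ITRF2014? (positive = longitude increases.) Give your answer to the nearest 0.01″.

Δλ = -17.15″

At latitude -65.511°, cos φ = 0.414519.
1″ of longitude at this latitude = 30.87 × cos φ = 12.7962 m, so Δλ = -219.5 / 12.7962 = -17.154″.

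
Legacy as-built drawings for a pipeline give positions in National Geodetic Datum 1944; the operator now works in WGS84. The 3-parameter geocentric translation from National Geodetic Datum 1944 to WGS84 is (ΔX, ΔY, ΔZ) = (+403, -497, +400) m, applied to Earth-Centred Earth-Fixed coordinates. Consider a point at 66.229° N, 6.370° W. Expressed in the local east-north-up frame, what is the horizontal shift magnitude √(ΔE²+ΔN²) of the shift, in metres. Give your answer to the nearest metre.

At φ = 66.229°, λ = -6.370°: sin φ = 0.915164, cos φ = 0.403082, sin λ = -0.110949, cos λ = 0.993826.
ΔE = −sin λ·ΔX + cos λ·ΔY = −(-0.110949)·(403) + (0.993826)·(-497) = -449.22 m.
ΔN = −sin φ cos λ·ΔX − sin φ sin λ·ΔY + cos φ·ΔZ = −(0.915164)(0.993826)(403) − (0.915164)(-0.110949)(-497) + (0.403082)(400) = -255.76 m.
Horizontal magnitude = √(ΔE² + ΔN²) = √((-449.22)² + (-255.76)²) = 516.93 m.

517 m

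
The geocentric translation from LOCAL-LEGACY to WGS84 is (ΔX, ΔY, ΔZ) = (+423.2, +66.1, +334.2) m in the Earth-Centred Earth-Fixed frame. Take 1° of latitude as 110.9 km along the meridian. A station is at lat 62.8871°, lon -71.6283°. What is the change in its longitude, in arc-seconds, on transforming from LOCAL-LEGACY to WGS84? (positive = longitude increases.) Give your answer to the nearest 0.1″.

Δλ = 30.1″

sin φ = 0.890110, cos φ = 0.455745, sin λ = -0.949032, cos λ = 0.315180.
East component: ΔE = −sin λ·ΔX + cos λ·ΔY = −(-0.949032)(423.2) + (0.315180)(66.1) = 422.46 m.
1° of latitude spans 110900 m; at latitude φ, 1° of longitude spans that × cos φ = 50542.2 m, so Δλ = 422.46 / 50542.2 × 3600 = 30.091″.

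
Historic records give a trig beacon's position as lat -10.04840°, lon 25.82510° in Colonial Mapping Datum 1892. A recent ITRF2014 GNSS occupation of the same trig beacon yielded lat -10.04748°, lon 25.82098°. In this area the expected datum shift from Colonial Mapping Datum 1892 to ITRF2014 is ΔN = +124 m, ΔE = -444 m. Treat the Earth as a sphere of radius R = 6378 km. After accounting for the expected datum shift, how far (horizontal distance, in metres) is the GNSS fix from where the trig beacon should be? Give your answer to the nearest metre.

Observed coordinate differences: Δφ = +0.00092°, Δλ = -0.00412°.
Converting to metres (1° lat = 111317 m, cos φ = 0.984661): observed ΔN = 102.4 m, observed ΔE = -451.6 m.
Subtracting the expected shift leaves a residual of 102.4 − (124) = -21.6 m north and -451.6 − (-444) = -7.6 m east.
Residual distance = √((-21.6)² + (-7.6)²) = 22.9 m.

23 m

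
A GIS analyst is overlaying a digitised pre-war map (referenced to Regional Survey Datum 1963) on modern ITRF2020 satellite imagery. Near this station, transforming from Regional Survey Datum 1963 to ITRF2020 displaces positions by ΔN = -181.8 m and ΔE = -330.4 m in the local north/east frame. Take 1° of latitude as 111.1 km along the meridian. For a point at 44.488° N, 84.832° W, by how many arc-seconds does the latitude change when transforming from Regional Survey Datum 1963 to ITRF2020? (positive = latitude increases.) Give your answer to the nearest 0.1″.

Δφ = -5.9″

1° of latitude = 111.1 km, so Δφ = -181.8 / 111100 = -0.0016364° = -5.891″.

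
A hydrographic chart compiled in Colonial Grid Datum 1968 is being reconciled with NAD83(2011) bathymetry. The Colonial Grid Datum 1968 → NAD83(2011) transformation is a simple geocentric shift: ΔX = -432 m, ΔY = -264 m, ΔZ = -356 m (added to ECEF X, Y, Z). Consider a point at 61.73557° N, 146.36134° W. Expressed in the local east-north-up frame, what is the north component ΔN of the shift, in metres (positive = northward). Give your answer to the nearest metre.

The local north axis is (−sin φ cos λ, −sin φ sin λ, cos φ), giving ΔN = -316.779 − 128.807 − 168.581 = -614.17 m.

ΔN = -614 m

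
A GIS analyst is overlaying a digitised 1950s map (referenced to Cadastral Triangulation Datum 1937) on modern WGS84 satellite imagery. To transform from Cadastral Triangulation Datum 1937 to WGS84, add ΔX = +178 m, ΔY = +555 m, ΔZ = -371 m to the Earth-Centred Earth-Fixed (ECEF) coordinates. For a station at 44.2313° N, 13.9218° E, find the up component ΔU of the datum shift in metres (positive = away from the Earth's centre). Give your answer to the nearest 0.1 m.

The local up (radial) axis is (cos φ cos λ, cos φ sin λ, sin φ), giving ΔU = 123.796 + 95.679 − 258.794 = -39.32 m.

ΔU = -39.3 m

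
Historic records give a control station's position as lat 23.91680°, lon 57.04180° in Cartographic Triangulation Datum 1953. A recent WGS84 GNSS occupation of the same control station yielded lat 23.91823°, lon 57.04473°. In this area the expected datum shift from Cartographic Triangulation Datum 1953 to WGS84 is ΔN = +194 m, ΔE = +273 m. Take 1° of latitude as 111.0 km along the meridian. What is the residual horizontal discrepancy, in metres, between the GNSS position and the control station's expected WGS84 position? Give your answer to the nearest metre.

Observed coordinate differences: Δφ = +0.00143°, Δλ = +0.00293°.
Converting to metres (1° lat = 111000 m, cos φ = 0.914135): observed ΔN = 158.7 m, observed ΔE = 297.3 m.
Subtracting the expected shift leaves a residual of 158.7 − (194) = -35.3 m north and 297.3 − (273) = 24.3 m east.
Residual distance = √((-35.3)² + 24.3²) = 42.8 m.

43 m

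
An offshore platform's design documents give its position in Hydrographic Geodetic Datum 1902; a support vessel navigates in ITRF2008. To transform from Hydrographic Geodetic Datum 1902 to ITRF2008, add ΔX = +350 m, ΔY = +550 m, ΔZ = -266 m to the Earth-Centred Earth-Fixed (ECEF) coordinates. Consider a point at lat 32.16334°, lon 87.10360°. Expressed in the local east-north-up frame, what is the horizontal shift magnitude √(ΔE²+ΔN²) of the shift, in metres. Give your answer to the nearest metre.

The local east axis at (φ, λ) is (−sin λ, cos λ, 0), so ΔE = −sin(87.10360°)·350 + cos(87.10360°)·550 = -321.76 m.
The local north axis is (−sin φ cos λ, −sin φ sin λ, cos φ), giving ΔN = -9.415 − 292.410 − 225.178 = -527.00 m.
Horizontal magnitude = √(ΔE² + ΔN²) = √((-321.76)² + (-527.00)²) = 617.46 m.

617 m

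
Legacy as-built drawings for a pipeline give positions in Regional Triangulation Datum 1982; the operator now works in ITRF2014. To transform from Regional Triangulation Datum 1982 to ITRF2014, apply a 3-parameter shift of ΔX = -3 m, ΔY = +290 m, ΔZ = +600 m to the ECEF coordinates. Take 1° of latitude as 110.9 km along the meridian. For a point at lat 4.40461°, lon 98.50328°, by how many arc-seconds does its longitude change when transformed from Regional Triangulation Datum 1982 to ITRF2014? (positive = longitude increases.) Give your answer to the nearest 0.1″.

sin φ = 0.076799, cos φ = 0.997047, sin λ = 0.989007, cos λ = -0.147866.
East component: ΔE = −sin λ·ΔX + cos λ·ΔY = −(0.989007)(-3) + (-0.147866)(290) = -39.91 m.
1° of latitude spans 110900 m; at latitude φ, 1° of longitude spans that × cos φ = 110572.5 m, so Δλ = -39.91 / 110572.5 × 3600 = -1.300″.

Δλ = -1.3″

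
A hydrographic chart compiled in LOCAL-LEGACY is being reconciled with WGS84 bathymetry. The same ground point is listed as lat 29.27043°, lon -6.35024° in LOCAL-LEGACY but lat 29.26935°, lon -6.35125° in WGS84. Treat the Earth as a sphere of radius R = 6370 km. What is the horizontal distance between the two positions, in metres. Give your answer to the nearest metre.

155 m

Δφ = 29.26935° − 29.27043° = -0.00108°; Δλ = -6.35125° − -6.35024° = -0.00101°.
1° along a meridian = πR/180 = 111177 m.
ΔN = Δφ × 111177 = -120.1 m; ΔE = Δλ × 111177 × cos(29.27043°) = -0.00101 × 111177 × 0.872322 = -98.0 m.
Distance = √(ΔE² + ΔN²) = √((-98.0)² + (-120.1)²) = 155.0 m.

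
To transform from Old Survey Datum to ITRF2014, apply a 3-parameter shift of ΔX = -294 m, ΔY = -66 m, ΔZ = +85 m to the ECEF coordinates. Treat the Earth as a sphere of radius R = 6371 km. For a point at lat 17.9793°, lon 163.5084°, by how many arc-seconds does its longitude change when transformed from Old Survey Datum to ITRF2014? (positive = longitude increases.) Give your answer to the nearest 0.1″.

Δλ = 5.0″

sin φ = 0.308673, cos φ = 0.951168, sin λ = 0.283875, cos λ = -0.958861.
East component: ΔE = −sin λ·ΔX + cos λ·ΔY = −(0.283875)(-294) + (-0.958861)(-66) = 146.74 m.
1° of latitude spans πR/180 = 111195 m; at latitude φ, 1° of longitude spans that × cos φ = 105765.1 m, so Δλ = 146.74 / 105765.1 × 3600 = 4.995″.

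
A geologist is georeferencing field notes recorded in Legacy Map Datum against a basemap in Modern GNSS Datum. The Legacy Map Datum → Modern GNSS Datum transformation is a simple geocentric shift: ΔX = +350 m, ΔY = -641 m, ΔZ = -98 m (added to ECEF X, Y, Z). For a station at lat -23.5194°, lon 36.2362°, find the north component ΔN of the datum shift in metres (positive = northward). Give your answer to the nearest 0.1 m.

The local north axis is (−sin φ cos λ, −sin φ sin λ, cos φ), giving ΔN = 112.657 − 151.206 − 89.859 = -128.41 m.

ΔN = -128.4 m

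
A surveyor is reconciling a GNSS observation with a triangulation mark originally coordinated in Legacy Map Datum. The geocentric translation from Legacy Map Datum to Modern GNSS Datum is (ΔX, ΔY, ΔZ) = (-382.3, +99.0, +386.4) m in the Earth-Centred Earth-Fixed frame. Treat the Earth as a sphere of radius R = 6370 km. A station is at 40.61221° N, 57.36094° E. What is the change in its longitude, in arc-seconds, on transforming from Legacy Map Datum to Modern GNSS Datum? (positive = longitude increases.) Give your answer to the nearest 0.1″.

Δλ = 16.0″

sin φ = 0.650936, cos φ = 0.759133, sin λ = 0.842085, cos λ = 0.539345.
East component: ΔE = −sin λ·ΔX + cos λ·ΔY = −(0.842085)(-382.3) + (0.539345)(99.0) = 375.32 m.
1° of latitude spans πR/180 = 111177 m; at latitude φ, 1° of longitude spans that × cos φ = 84398.4 m, so Δλ = 375.32 / 84398.4 × 3600 = 16.009″.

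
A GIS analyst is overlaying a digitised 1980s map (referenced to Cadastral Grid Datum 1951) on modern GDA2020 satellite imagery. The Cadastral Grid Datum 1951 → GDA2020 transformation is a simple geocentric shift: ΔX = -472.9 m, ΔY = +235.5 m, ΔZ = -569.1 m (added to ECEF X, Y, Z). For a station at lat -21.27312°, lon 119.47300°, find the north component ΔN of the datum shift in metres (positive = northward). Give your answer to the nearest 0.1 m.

The local north axis is (−sin φ cos λ, −sin φ sin λ, cos φ), giving ΔN = 84.417 + 74.385 − 530.322 = -371.52 m.

ΔN = -371.5 m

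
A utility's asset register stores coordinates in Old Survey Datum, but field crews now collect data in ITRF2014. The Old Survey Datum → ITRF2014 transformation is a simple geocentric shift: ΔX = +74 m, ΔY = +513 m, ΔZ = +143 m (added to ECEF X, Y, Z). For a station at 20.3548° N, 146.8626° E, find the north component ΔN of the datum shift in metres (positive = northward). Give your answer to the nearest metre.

The local north axis is (−sin φ cos λ, −sin φ sin λ, cos φ), giving ΔN = 21.553 − 97.543 + 134.071 = 58.08 m.

ΔN = 58 m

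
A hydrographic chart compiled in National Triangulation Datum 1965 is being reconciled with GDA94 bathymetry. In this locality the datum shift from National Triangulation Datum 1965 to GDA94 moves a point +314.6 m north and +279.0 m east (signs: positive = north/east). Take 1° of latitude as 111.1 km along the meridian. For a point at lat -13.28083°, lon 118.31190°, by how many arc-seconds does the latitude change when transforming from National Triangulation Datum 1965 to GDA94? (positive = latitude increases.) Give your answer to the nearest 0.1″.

1° of latitude = 111.1 km, so Δφ = 314.6 / 111100 = 0.0028317° = 10.194″.

Δφ = 10.2″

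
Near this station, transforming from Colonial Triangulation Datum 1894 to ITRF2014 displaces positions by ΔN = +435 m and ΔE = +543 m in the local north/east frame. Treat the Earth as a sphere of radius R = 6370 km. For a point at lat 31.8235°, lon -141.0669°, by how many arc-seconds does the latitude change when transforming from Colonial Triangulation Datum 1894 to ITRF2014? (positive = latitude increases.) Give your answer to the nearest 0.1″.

Δφ = 14.1″

On a sphere of radius R, 1 rad of latitude = R, so Δφ = ΔN / R = 435.0 / 6370000 = 6.8289e-05 rad = 14.086″.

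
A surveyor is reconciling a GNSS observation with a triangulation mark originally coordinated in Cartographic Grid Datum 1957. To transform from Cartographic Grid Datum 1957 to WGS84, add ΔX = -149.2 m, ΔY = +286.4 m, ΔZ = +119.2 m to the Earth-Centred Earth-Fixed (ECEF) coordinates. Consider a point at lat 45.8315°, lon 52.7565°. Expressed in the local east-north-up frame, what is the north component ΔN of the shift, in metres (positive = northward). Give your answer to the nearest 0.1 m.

ΔN = -15.7 m

The local north axis is (−sin φ cos λ, −sin φ sin λ, cos φ), giving ΔN = 64.769 − 163.539 + 83.055 = -15.72 m.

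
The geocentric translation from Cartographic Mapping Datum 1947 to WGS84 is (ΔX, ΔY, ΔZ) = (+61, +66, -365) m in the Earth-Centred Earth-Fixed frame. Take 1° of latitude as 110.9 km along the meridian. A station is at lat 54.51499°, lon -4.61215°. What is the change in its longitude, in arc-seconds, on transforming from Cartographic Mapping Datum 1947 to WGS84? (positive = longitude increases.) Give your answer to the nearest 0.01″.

sin φ = 0.814267, cos φ = 0.580490, sin λ = -0.080410, cos λ = 0.996762.
East component: ΔE = −sin λ·ΔX + cos λ·ΔY = −(-0.080410)(61) + (0.996762)(66) = 70.69 m.
1° of latitude spans 110900 m; at latitude φ, 1° of longitude spans that × cos φ = 64376.3 m, so Δλ = 70.69 / 64376.3 × 3600 = 3.953″.

Δλ = 3.95″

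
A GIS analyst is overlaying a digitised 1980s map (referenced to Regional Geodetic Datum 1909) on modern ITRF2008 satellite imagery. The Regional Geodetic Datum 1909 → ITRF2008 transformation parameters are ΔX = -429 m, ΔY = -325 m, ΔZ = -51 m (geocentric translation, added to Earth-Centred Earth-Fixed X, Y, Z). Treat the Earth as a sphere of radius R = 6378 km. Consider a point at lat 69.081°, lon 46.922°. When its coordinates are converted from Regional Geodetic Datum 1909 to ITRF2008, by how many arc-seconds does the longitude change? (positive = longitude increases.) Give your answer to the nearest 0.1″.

sin φ = 0.934086, cos φ = 0.357048, sin λ = 0.730425, cos λ = 0.682993.
East component: ΔE = −sin λ·ΔX + cos λ·ΔY = −(0.730425)(-429) + (0.682993)(-325) = 91.38 m.
1° of latitude spans πR/180 = 111317 m; at latitude φ, 1° of longitude spans that × cos φ = 39745.5 m, so Δλ = 91.38 / 39745.5 × 3600 = 8.277″.

Δλ = 8.3″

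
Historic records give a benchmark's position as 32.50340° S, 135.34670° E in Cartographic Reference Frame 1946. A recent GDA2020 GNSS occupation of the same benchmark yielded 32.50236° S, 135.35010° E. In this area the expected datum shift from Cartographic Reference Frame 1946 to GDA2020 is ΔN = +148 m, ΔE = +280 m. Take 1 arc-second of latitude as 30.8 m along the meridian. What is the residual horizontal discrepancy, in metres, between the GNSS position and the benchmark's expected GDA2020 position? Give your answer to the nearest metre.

Observed coordinate differences: Δφ = +0.00104°, Δλ = +0.00340°.
Converting to metres (1° lat = 110880 m, cos φ = 0.843360): observed ΔN = 115.3 m, observed ΔE = 317.9 m.
Subtracting the expected shift leaves a residual of 115.3 − (148) = -32.7 m north and 317.9 − (280) = 37.9 m east.
Residual distance = √((-32.7)² + 37.9²) = 50.1 m.

50 m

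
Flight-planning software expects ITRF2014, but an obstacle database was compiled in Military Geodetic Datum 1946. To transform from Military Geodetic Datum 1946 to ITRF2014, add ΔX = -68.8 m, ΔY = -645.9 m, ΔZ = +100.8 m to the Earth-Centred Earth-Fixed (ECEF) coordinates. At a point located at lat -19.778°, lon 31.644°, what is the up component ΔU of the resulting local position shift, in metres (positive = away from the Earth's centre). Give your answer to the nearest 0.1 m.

At φ = -19.778°, λ = 31.644°: sin φ = -0.338377, cos φ = 0.941011, sin λ = 0.524640, cos λ = 0.851324.
ΔU = cos φ cos λ·ΔX + cos φ sin λ·ΔY + sin φ·ΔZ = (0.941011)(0.851324)(-68.8) + (0.941011)(0.524640)(-645.9) + (-0.338377)(100.8) = -408.10 m.

ΔU = -408.1 m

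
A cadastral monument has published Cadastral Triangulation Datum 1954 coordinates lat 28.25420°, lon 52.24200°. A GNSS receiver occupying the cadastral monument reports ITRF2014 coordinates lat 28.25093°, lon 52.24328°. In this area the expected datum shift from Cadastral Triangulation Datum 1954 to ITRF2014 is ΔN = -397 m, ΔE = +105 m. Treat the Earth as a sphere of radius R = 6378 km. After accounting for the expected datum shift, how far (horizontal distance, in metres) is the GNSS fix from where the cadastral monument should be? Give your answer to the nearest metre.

Observed coordinate differences: Δφ = -0.00327°, Δλ = +0.00128°.
Converting to metres (1° lat = 111317 m, cos φ = 0.880856): observed ΔN = -364.0 m, observed ΔE = 125.5 m.
Subtracting the expected shift leaves a residual of -364.0 − (-397) = 33.0 m north and 125.5 − (105) = 20.5 m east.
Residual distance = √(33.0² + 20.5²) = 38.8 m.

39 m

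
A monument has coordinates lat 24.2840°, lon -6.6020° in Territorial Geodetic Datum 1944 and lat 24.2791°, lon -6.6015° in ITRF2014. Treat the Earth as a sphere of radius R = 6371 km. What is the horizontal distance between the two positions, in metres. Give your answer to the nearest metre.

547 m

Δφ = 24.2791° − 24.2840° = -0.0049°; Δλ = -6.6015° − -6.6020° = +0.0005°.
1° along a meridian = πR/180 = 111195 m.
ΔN = Δφ × 111195 = -544.9 m; ΔE = Δλ × 111195 × cos(24.2840°) = +0.0005 × 111195 × 0.911518 = 50.7 m.
Distance = √(ΔE² + ΔN²) = √(50.7² + (-544.9)²) = 547.2 m.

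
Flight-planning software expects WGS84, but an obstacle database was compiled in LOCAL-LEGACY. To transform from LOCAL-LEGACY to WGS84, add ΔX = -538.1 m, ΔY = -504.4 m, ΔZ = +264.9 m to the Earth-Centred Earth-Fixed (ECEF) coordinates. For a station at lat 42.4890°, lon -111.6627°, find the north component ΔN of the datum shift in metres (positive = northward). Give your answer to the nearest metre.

ΔN = -255 m

At φ = 42.4890°, λ = -111.6627°: sin φ = 0.675449, cos φ = 0.737407, sin λ = -0.929373, cos λ = -0.369142.
ΔN = −sin φ cos λ·ΔX − sin φ sin λ·ΔY + cos φ·ΔZ = −(0.675449)(-0.369142)(-538.1) − (0.675449)(-0.929373)(-504.4) + (0.737407)(264.9) = -255.46 m.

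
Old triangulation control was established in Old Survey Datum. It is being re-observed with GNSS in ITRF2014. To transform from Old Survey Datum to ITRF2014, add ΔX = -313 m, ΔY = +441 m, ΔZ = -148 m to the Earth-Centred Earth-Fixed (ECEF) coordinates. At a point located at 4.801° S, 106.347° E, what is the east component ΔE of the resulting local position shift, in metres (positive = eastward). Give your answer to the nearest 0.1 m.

ΔE = 176.2 m

At φ = -4.801°, λ = 106.347°: sin φ = -0.083695, cos φ = 0.996491, sin λ = 0.959575, cos λ = -0.281454.
ΔE = −sin λ·ΔX + cos λ·ΔY = −(0.959575)·(-313) + (-0.281454)·(441) = 176.23 m.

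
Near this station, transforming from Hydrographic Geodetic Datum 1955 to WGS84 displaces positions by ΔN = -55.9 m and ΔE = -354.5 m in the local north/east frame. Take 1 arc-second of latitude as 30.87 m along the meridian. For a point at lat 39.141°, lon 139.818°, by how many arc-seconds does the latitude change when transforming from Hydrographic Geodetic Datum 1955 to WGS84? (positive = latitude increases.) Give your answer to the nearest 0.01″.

Δφ = -1.81″

1″ of latitude = 30.87 m, so Δφ = -55.9 / 30.87 = -1.811″.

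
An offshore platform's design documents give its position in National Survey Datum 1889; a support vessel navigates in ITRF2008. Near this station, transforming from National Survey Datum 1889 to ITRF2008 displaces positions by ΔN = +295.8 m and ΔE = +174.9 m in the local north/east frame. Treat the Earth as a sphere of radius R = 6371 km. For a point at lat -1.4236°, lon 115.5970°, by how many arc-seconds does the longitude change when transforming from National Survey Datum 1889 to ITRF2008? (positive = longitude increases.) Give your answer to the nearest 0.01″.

At latitude -1.4236°, cos φ = 0.999691.
One radian of longitude at latitude φ spans R cos φ, so Δλ = ΔE / (R cos φ) = 174.9 / (6371000 × 0.999691) = 2.7461e-05 rad = 5.664″.

Δλ = 5.66″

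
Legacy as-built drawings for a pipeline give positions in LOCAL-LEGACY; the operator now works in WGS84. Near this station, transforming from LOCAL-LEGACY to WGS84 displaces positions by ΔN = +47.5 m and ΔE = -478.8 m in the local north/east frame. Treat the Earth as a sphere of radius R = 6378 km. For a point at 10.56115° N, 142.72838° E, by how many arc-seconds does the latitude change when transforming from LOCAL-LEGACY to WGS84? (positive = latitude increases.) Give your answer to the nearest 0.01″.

Δφ = 1.54″

On a sphere of radius R, 1 rad of latitude = R, so Δφ = ΔN / R = 47.5 / 6378000 = 7.4475e-06 rad = 1.536″.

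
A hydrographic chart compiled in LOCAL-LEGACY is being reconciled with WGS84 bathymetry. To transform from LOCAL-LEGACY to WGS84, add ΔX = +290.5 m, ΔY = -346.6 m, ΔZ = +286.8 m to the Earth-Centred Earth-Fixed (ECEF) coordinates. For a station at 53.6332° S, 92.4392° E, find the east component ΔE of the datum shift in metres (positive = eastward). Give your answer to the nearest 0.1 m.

The local east axis at (φ, λ) is (−sin λ, cos λ, 0), so ΔE = −sin(92.4392°)·290.5 + cos(92.4392°)·(-346.6) = -275.49 m.

ΔE = -275.5 m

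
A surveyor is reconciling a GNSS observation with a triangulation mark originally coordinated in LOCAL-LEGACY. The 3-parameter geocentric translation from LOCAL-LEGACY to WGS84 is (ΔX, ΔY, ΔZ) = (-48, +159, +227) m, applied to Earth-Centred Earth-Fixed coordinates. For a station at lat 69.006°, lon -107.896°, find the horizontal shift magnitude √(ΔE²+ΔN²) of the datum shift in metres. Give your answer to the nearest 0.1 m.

At φ = 69.006°, λ = -107.896°: sin φ = 0.933618, cos φ = 0.358270, sin λ = -0.951616, cos λ = -0.307290.
ΔE = −sin λ·ΔX + cos λ·ΔY = −(-0.951616)·(-48) + (-0.307290)·(159) = -94.54 m.
ΔN = −sin φ cos λ·ΔX − sin φ sin λ·ΔY + cos φ·ΔZ = −(0.933618)(-0.307290)(-48) − (0.933618)(-0.951616)(159) + (0.358270)(227) = 208.82 m.
Horizontal magnitude = √(ΔE² + ΔN²) = √((-94.54)² + 208.82²) = 229.22 m.

229.2 m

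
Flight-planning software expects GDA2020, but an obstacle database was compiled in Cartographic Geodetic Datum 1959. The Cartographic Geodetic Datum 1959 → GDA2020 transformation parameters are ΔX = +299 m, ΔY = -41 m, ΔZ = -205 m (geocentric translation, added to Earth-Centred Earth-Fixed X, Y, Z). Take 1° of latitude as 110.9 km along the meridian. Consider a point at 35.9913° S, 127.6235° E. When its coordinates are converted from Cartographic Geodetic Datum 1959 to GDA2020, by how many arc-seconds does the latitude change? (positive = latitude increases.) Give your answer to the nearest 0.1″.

sin φ = -0.587662, cos φ = 0.809106, sin λ = 0.792039, cos λ = -0.610470.
North component: ΔN = −sin φ cos λ·ΔX − sin φ sin λ·ΔY + cos φ·ΔZ = −(-0.587662)(-0.610470)(299) − (-0.587662)(0.792039)(-41) + (0.809106)(-205) = -292.22 m.
1° of latitude spans 110900 m, so Δφ = -292.22 / 110900 × 3600 = -9.486″.

Δφ = -9.5″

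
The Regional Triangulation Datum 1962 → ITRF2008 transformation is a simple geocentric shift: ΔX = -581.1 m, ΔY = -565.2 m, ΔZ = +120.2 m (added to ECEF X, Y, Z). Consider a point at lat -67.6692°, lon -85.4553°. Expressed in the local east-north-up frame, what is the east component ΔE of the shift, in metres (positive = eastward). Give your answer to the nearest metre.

The local east axis at (φ, λ) is (−sin λ, cos λ, 0), so ΔE = −sin(-85.4553°)·(-581.1) + cos(-85.4553°)·(-565.2) = -624.06 m.

ΔE = -624 m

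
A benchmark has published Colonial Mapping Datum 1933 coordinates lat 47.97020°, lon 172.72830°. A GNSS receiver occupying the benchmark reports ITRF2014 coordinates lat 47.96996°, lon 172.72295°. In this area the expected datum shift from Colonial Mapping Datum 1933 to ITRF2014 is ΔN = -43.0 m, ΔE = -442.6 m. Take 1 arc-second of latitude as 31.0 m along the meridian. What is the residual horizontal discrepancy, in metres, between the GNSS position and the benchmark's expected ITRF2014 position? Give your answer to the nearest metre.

46 m

Observed coordinate differences: Δφ = -0.00024°, Δλ = -0.00535°.
Converting to metres (1° lat = 111600 m, cos φ = 0.669517): observed ΔN = -26.8 m, observed ΔE = -399.7 m.
Subtracting the expected shift leaves a residual of -26.8 − (-43.0) = 16.2 m north and -399.7 − (-442.6) = 42.9 m east.
Residual distance = √(16.2² + 42.9²) = 45.8 m.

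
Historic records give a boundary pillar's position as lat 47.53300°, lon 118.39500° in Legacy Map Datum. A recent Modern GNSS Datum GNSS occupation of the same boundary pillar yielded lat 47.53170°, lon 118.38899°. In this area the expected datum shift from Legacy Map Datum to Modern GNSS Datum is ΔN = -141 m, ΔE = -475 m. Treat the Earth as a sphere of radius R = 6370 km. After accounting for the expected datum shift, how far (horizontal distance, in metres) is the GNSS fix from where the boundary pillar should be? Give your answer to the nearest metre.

Observed coordinate differences: Δφ = -0.00130°, Δλ = -0.00601°.
Converting to metres (1° lat = 111177 m, cos φ = 0.675165): observed ΔN = -144.5 m, observed ΔE = -451.1 m.
Subtracting the expected shift leaves a residual of -144.5 − (-141) = -3.5 m north and -451.1 − (-475) = 23.9 m east.
Residual distance = √((-3.5)² + 23.9²) = 24.1 m.

24 m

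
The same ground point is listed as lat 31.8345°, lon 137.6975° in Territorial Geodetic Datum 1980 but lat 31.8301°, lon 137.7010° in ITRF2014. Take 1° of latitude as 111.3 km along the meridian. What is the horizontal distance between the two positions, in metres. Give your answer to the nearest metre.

591 m

Δφ = 31.8301° − 31.8345° = -0.0044°; Δλ = 137.7010° − 137.6975° = +0.0035°.
ΔN = Δφ × 111300 = -489.7 m; ΔE = Δλ × 111300 × cos(31.8345°) = +0.0035 × 111300 × 0.849575 = 331.0 m.
Distance = √(ΔE² + ΔN²) = √(331.0² + (-489.7)²) = 591.1 m.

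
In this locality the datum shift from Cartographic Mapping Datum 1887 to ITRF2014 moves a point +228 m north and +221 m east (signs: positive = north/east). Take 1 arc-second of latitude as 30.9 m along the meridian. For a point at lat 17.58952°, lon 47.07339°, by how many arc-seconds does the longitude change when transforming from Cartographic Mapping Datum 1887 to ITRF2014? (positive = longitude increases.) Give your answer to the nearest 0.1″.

Δλ = 7.5″

At latitude 17.58952°, cos φ = 0.953246.
1″ of longitude at this latitude = 30.90 × cos φ = 29.4553 m, so Δλ = 221.0 / 29.4553 = 7.503″.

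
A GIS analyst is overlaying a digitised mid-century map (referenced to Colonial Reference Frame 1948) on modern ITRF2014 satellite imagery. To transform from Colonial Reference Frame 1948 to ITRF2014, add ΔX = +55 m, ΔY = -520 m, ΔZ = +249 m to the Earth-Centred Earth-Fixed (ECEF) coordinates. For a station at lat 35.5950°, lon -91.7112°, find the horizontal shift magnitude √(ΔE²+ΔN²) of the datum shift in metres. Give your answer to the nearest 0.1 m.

121.6 m

The local east axis at (φ, λ) is (−sin λ, cos λ, 0), so ΔE = −sin(-91.7112°)·55 + cos(-91.7112°)·(-520) = 70.50 m.
The local north axis is (−sin φ cos λ, −sin φ sin λ, cos φ), giving ΔN = 0.956 − 302.532 + 202.475 = -99.10 m.
Horizontal magnitude = √(ΔE² + ΔN²) = √(70.50² + (-99.10)²) = 121.62 m.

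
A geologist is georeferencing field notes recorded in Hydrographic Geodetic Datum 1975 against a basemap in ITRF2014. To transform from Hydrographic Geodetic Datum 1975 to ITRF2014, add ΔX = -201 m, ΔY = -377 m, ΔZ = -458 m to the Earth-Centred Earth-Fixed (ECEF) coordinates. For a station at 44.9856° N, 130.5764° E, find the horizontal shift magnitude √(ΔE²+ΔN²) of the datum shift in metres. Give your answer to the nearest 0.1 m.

451.8 m

At φ = 44.9856°, λ = 130.5764°: sin φ = 0.706929, cos φ = 0.707284, sin λ = 0.759539, cos λ = -0.650461.
ΔE = −sin λ·ΔX + cos λ·ΔY = −(0.759539)·(-201) + (-0.650461)·(-377) = 397.89 m.
ΔN = −sin φ cos λ·ΔX − sin φ sin λ·ΔY + cos φ·ΔZ = −(0.706929)(-0.650461)(-201) − (0.706929)(0.759539)(-377) + (0.707284)(-458) = -213.94 m.
Horizontal magnitude = √(ΔE² + ΔN²) = √(397.89² + (-213.94)²) = 451.76 m.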